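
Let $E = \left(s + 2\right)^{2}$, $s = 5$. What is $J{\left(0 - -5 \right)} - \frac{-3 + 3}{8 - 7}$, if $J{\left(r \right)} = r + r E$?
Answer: $250$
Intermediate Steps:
$E = 49$ ($E = \left(5 + 2\right)^{2} = 7^{2} = 49$)
$J{\left(r \right)} = 50 r$ ($J{\left(r \right)} = r + r 49 = r + 49 r = 50 r$)
$J{\left(0 - -5 \right)} - \frac{-3 + 3}{8 - 7} = 50 \left(0 - -5\right) - \frac{-3 + 3}{8 - 7} = 50 \left(0 + 5\right) - \frac{0}{1} = 50 \cdot 5 - 0 \cdot 1 = 250 - 0 = 250 + 0 = 250$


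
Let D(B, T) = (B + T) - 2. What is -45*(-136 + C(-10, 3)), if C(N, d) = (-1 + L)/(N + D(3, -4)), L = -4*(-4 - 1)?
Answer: 80415/13 ≈ 6185.8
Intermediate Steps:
D(B, T) = -2 + B + T
L = 20 (L = -4*(-5) = 20)
C(N, d) = 19/(-3 + N) (C(N, d) = (-1 + 20)/(N + (-2 + 3 - 4)) = 19/(N - 3) = 19/(-3 + N))
-45*(-136 + C(-10, 3)) = -45*(-136 + 19/(-3 - 10)) = -45*(-136 + 19/(-13)) = -45*(-136 + 19*(-1/13)) = -45*(-136 - 19/13) = -45*(-1787/13) = 80415/13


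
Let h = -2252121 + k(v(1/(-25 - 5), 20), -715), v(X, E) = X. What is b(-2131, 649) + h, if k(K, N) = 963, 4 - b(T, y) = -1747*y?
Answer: -1117351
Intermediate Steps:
b(T, y) = 4 + 1747*y (b(T, y) = 4 - (-1747)*y = 4 + 1747*y)
h = -2251158 (h = -2252121 + 963 = -2251158)
b(-2131, 649) + h = (4 + 1747*649) - 2251158 = (4 + 1133803) - 2251158 = 1133807 - 2251158 = -1117351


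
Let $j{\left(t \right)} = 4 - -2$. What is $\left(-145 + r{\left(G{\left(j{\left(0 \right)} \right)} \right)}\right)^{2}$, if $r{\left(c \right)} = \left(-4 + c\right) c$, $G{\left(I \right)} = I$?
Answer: $17689$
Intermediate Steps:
$j{\left(t \right)} = 6$ ($j{\left(t \right)} = 4 + 2 = 6$)
$r{\left(c \right)} = c \left(-4 + c\right)$
$\left(-145 + r{\left(G{\left(j{\left(0 \right)} \right)} \right)}\right)^{2} = \left(-145 + 6 \left(-4 + 6\right)\right)^{2} = \left(-145 + 6 \cdot 2\right)^{2} = \left(-145 + 12\right)^{2} = \left(-133\right)^{2} = 17689$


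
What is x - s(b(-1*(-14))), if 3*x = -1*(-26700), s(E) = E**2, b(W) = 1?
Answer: 8899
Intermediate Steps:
x = 8900 (x = (-1*(-26700))/3 = (1/3)*26700 = 8900)
x - s(b(-1*(-14))) = 8900 - 1*1**2 = 8900 - 1*1 = 8900 - 1 = 8899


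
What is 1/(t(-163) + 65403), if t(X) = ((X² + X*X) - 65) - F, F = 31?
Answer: 1/118445 ≈ 8.4427e-6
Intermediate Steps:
t(X) = -96 + 2*X² (t(X) = ((X² + X*X) - 65) - 1*31 = ((X² + X²) - 65) - 31 = (2*X² - 65) - 31 = (-65 + 2*X²) - 31 = -96 + 2*X²)
1/(t(-163) + 65403) = 1/((-96 + 2*(-163)²) + 65403) = 1/((-96 + 2*26569) + 65403) = 1/((-96 + 53138) + 65403) = 1/(53042 + 65403) = 1/118445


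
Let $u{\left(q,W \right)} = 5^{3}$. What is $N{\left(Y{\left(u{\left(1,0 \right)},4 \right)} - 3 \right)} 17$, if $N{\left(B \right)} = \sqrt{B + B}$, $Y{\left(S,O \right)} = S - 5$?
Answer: $51 \sqrt{26} \approx 260.05$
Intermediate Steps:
$u{\left(q,W \right)} = 125$
$Y{\left(S,O \right)} = -5 + S$
$N{\left(B \right)} = \sqrt{2} \sqrt{B}$ ($N{\left(B \right)} = \sqrt{2 B} = \sqrt{2} \sqrt{B}$)
$N{\left(Y{\left(u{\left(1,0 \right)},4 \right)} - 3 \right)} 17 = \sqrt{2} \sqrt{\left(-5 + 125\right) - 3} \cdot 17 = \sqrt{2} \sqrt{120 - 3} \cdot 17 = \sqrt{2} \sqrt{117} \cdot 17 = \sqrt{2} \cdot 3 \sqrt{13} \cdot 17 = 3 \sqrt{26} \cdot 17 = 51 \sqrt{26}$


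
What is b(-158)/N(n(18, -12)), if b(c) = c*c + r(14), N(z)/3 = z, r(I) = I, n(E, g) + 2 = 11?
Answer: 8326/9 ≈ 925.11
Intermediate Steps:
n(E, g) = 9 (n(E, g) = -2 + 11 = 9)
N(z) = 3*z
b(c) = 14 + c² (b(c) = c*c + 14 = c² + 14 = 14 + c²)
b(-158)/N(n(18, -12)) = (14 + (-158)²)/((3*9)) = (14 + 24964)/27 = 24978*(1/27) = 8326/9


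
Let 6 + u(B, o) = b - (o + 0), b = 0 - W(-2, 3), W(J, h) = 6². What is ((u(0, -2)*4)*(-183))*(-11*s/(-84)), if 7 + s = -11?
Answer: -483120/7 ≈ -69017.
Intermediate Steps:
W(J, h) = 36
s = -18 (s = -7 - 11 = -18)
b = -36 (b = 0 - 1*36 = 0 - 36 = -36)
u(B, o) = -42 - o (u(B, o) = -6 + (-36 - (o + 0)) = -6 + (-36 - o) = -42 - o)
((u(0, -2)*4)*(-183))*(-11*s/(-84)) = (((-42 - 1*(-2))*4)*(-183))*(-11*(-18)/(-84)) = (((-42 + 2)*4)*(-183))*(198*(-1/84)) = (-40*4*(-183))*(-33/14) = -160*(-183)*(-33/14) = 29280*(-33/14) = -483120/7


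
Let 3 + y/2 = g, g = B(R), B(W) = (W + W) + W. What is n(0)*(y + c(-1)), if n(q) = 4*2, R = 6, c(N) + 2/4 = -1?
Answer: 228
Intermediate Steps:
c(N) = -3/2 (c(N) = -½ - 1 = -3/2)
B(W) = 3*W (B(W) = 2*W + W = 3*W)
g = 18 (g = 3*6 = 18)
y = 30 (y = -6 + 2*18 = -6 + 36 = 30)
n(q) = 8
n(0)*(y + c(-1)) = 8*(30 - 3/2) = 8*(57/2) = 228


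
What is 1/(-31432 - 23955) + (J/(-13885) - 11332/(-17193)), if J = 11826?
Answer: -2546910719231/13222250774535 ≈ -0.19262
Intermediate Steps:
1/(-31432 - 23955) + (J/(-13885) - 11332/(-17193)) = 1/(-31432 - 23955) + (11826/(-13885) - 11332/(-17193)) = 1/(-55387) + (11826*(-1/13885) - 11332*(-1/17193)) = -1/55387 + (-11826/13885 + 11332/17193) = -1/55387 - 45979598/238724805 = -2546910719231/13222250774535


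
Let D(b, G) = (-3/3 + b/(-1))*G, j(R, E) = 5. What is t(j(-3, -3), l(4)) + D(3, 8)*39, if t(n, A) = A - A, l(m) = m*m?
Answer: -1248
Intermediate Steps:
l(m) = m**2
D(b, G) = G*(-1 - b) (D(b, G) = (-3*1/3 + b*(-1))*G = (-1 - b)*G = G*(-1 - b))
t(n, A) = 0
t(j(-3, -3), l(4)) + D(3, 8)*39 = 0 - 1*8*(1 + 3)*39 = 0 - 1*8*4*39 = 0 - 32*39 = 0 - 1248 = -1248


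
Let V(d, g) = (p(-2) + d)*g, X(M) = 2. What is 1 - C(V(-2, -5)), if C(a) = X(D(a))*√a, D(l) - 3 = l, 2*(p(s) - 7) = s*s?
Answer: 1 - 2*I*√35 ≈ 1.0 - 11.832*I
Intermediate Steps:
p(s) = 7 + s²/2 (p(s) = 7 + (s*s)/2 = 7 + s²/2)
D(l) = 3 + l
V(d, g) = g*(9 + d) (V(d, g) = ((7 + (½)*(-2)²) + d)*g = ((7 + (½)*4) + d)*g = ((7 + 2) + d)*g = (9 + d)*g = g*(9 + d))
C(a) = 2*√a
1 - C(V(-2, -5)) = 1 - 2*√(-5*(9 - 2)) = 1 - 2*√(-5*7) = 1 - 2*√(-35) = 1 - 2*I*√35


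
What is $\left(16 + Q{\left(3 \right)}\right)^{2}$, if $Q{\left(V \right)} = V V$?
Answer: $625$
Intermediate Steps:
$Q{\left(V \right)} = V^{2}$
$\left(16 + Q{\left(3 \right)}\right)^{2} = \left(16 + 3^{2}\right)^{2} = \left(16 + 9\right)^{2} = 25^{2} = 625$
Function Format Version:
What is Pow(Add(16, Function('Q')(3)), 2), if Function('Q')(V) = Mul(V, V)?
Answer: 625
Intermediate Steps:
Function('Q')(V) = Pow(V, 2)
Pow(Add(16, Function('Q')(3)), 2) = Pow(Add(16, Pow(3, 2)), 2) = Pow(Add(16, 9), 2) = Pow(25, 2) = 625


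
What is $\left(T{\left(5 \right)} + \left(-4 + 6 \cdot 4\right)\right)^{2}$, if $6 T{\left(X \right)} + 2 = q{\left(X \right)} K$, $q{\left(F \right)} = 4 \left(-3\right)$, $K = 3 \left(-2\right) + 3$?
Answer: $\frac{5929}{9} \approx 658.78$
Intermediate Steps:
$K = -3$ ($K = -6 + 3 = -3$)
$q{\left(F \right)} = -12$
$T{\left(X \right)} = \frac{17}{3}$ ($T{\left(X \right)} = - \frac{1}{3} + \frac{\left(-12\right) \left(-3\right)}{6} = - \frac{1}{3} + \frac{1}{6} \cdot 36 = - \frac{1}{3} + 6 = \frac{17}{3}$)
$\left(T{\left(5 \right)} + \left(-4 + 6 \cdot 4\right)\right)^{2} = \left(\frac{17}{3} + \left(-4 + 6 \cdot 4\right)\right)^{2} = \left(\frac{17}{3} + \left(-4 + 24\right)\right)^{2} = \left(\frac{17}{3} + 20\right)^{2} = \left(\frac{77}{3}\right)^{2} = \frac{5929}{9}$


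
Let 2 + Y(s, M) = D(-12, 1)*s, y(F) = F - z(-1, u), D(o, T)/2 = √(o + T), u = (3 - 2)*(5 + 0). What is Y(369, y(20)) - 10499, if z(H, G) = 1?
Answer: -10501 + 738*I*√11 ≈ -10501.0 + 2447.7*I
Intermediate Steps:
u = 5 (u = 1*5 = 5)
D(o, T) = 2*√(T + o) (D(o, T) = 2*√(o + T) = 2*√(T + o))
y(F) = -1 + F (y(F) = F - 1*1 = F - 1 = -1 + F)
Y(s, M) = -2 + 2*I*s*√11 (Y(s, M) = -2 + (2*√(1 - 12))*s = -2 + (2*√(-11))*s = -2 + (2*(I*√11))*s = -2 + (2*I*√11)*s = -2 + 2*I*s*√11)
Y(369, y(20)) - 10499 = (-2 + 2*I*369*√11) - 10499 = (-2 + 738*I*√11) - 10499 = -10501 + 738*I*√11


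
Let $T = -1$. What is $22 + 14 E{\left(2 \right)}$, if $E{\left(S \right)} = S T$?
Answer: $-6$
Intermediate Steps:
$E{\left(S \right)} = - S$ ($E{\left(S \right)} = S \left(-1\right) = - S$)
$22 + 14 E{\left(2 \right)} = 22 + 14 \left(\left(-1\right) 2\right) = 22 + 14 \left(-2\right) = 22 - 28 = -6$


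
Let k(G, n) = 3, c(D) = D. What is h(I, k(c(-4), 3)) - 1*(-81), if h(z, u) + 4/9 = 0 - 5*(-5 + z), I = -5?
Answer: 1175/9 ≈ 130.56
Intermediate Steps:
h(z, u) = 221/9 - 5*z (h(z, u) = -4/9 + (0 - 5*(-5 + z)) = -4/9 + (0 + (25 - 5*z)) = -4/9 + (25 - 5*z) = 221/9 - 5*z)
h(I, k(c(-4), 3)) - 1*(-81) = (221/9 - 5*(-5)) - 1*(-81) = (221/9 + 25) + 81 = 446/9 + 81 = 1175/9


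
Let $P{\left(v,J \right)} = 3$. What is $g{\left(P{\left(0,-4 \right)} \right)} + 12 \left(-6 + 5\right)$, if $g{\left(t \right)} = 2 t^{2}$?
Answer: $6$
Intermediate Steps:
$g{\left(P{\left(0,-4 \right)} \right)} + 12 \left(-6 + 5\right) = 2 \cdot 3^{2} + 12 \left(-6 + 5\right) = 2 \cdot 9 + 12 \left(-1\right) = 18 - 12 = 6$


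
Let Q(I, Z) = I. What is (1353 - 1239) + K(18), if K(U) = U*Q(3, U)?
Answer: 168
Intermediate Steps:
K(U) = 3*U (K(U) = U*3 = 3*U)
(1353 - 1239) + K(18) = (1353 - 1239) + 3*18 = 114 + 54 = 168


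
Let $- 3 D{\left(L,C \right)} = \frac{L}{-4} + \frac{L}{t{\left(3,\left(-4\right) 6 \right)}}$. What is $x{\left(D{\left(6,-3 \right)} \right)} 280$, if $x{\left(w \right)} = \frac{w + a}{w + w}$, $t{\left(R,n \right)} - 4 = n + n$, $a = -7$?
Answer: $- \frac{4970}{3} \approx -1656.7$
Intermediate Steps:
$t{\left(R,n \right)} = 4 + 2 n$ ($t{\left(R,n \right)} = 4 + \left(n + n\right) = 4 + 2 n$)
$D{\left(L,C \right)} = \frac{L}{11}$ ($D{\left(L,C \right)} = - \frac{\frac{L}{-4} + \frac{L}{4 + 2 \left(\left(-4\right) 6\right)}}{3} = - \frac{L \left(- \frac{1}{4}\right) + \frac{L}{4 + 2 \left(-24\right)}}{3} = - \frac{- \frac{L}{4} + \frac{L}{4 - 48}}{3} = - \frac{- \frac{L}{4} + \frac{L}{-44}}{3} = - \frac{- \frac{L}{4} + L \left(- \frac{1}{44}\right)}{3} = - \frac{- \frac{L}{4} - \frac{L}{44}}{3} = - \frac{\left(- \frac{3}{11}\right) L}{3} = \frac{L}{11}$)
$x{\left(w \right)} = \frac{-7 + w}{2 w}$ ($x{\left(w \right)} = \frac{w - 7}{w + w} = \frac{-7 + w}{2 w}$)
$x{\left(D{\left(6,-3 \right)} \right)} 280 = \frac{-7 + \frac{1}{11} \cdot 6}{2 \cdot \frac{1}{11} \cdot 6} \cdot 280 = \frac{-7 + \frac{6}{11}}{2 \cdot \frac{6}{11}} \cdot 280 = \frac{1}{2} \cdot \frac{11}{6} \left(- \frac{71}{11}\right) 280 = \left(- \frac{71}{12}\right) 280 = - \frac{4970}{3}$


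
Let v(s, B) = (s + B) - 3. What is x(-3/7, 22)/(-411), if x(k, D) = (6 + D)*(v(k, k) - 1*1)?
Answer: 136/411 ≈ 0.33090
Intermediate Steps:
v(s, B) = -3 + B + s (v(s, B) = (B + s) - 3 = -3 + B + s)
x(k, D) = (-4 + 2*k)*(6 + D) (x(k, D) = (6 + D)*((-3 + k + k) - 1*1) = (6 + D)*((-3 + 2*k) - 1) = (6 + D)*(-4 + 2*k) = (-4 + 2*k)*(6 + D))
x(-3/7, 22)/(-411) = (-24 - 1*22 + 12*(-3/7) + 22*(-3 + 2*(-3/7)))/(-411) = (-24 - 22 + 12*(-3*1/7) + 22*(-3 + 2*(-3*1/7)))*(-1/411) = (-24 - 22 + 12*(-3/7) + 22*(-3 + 2*(-3/7)))*(-1/411) = (-24 - 22 - 36/7 + 22*(-3 - 6/7))*(-1/411) = (-24 - 22 - 36/7 + 22*(-27/7))*(-1/411) = (-24 - 22 - 36/7 - 594/7)*(-1/411) = -136*(-1/411) = 136/411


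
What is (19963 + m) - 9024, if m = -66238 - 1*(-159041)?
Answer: 103742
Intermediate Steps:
m = 92803 (m = -66238 + 159041 = 92803)
(19963 + m) - 9024 = (19963 + 92803) - 9024 = 112766 - 9024 = 103742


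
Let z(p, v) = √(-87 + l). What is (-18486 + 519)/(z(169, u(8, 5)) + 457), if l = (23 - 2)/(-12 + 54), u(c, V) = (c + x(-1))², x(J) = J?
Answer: -16421838/417871 + 17967*I*√346/417871 ≈ -39.299 + 0.79978*I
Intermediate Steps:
u(c, V) = (-1 + c)² (u(c, V) = (c - 1)² = (-1 + c)²)
l = ½ (l = 21/42 = 21*(1/42) = ½ ≈ 0.50000)
z(p, v) = I*√346/2 (z(p, v) = √(-87 + ½) = √(-173/2) = I*√346/2)
(-18486 + 519)/(z(169, u(8, 5)) + 457) = (-18486 + 519)/(I*√346/2 + 457) = -17967/(457 + I*√346/2)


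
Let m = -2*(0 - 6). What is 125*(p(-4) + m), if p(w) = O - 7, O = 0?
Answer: 625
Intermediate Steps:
m = 12 (m = -2*(-6) = 12)
p(w) = -7 (p(w) = 0 - 7 = -7)
125*(p(-4) + m) = 125*(-7 + 12) = 125*5 = 625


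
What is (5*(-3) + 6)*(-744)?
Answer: 6696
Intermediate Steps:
(5*(-3) + 6)*(-744) = (-15 + 6)*(-744) = -9*(-744) = 6696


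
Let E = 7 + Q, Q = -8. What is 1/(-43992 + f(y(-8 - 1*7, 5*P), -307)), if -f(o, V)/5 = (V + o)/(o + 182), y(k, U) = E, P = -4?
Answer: -181/7961012 ≈ -2.2736e-5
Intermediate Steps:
E = -1 (E = 7 - 8 = -1)
y(k, U) = -1
f(o, V) = -5*(V + o)/(182 + o) (f(o, V) = -5*(V + o)/(o + 182) = -5*(V + o)/(182 + o))
1/(-43992 + f(y(-8 - 1*7, 5*P), -307)) = 1/(-43992 + 5*(-1*(-307) - 1*(-1))/(182 - 1)) = 1/(-43992 + 5*(307 + 1)/181) = 1/(-43992 + 5*(1/181)*308) = 1/(-43992 + 1540/181) = 1/(-7961012/181) = -181/7961012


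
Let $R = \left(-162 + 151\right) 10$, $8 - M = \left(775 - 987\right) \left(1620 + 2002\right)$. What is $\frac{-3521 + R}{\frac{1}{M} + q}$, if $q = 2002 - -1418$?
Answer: $- \frac{2788143232}{2626122241} \approx -1.0617$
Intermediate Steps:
$M = 767872$ ($M = 8 - \left(775 - 987\right) \left(1620 + 2002\right) = 8 - \left(-212\right) 3622 = 8 - -767864 = 8 + 767864 = 767872$)
$q = 3420$ ($q = 2002 + 1418 = 3420$)
$R = -110$ ($R = \left(-11\right) 10 = -110$)
$\frac{-3521 + R}{\frac{1}{M} + q} = \frac{-3521 - 110}{\frac{1}{767872} + 3420} = - \frac{3631}{\frac{1}{767872} + 3420} = - \frac{3631}{\frac{2626122241}{767872}} = \left(-3631\right) \frac{767872}{2626122241} = - \frac{2788143232}{2626122241}$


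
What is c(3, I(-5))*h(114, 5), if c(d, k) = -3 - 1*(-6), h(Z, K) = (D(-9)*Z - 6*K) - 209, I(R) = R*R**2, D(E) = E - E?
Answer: -717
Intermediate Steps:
D(E) = 0
I(R) = R**3
h(Z, K) = -209 - 6*K (h(Z, K) = (0*Z - 6*K) - 209 = (0 - 6*K) - 209 = -6*K - 209 = -209 - 6*K)
c(d, k) = 3 (c(d, k) = -3 + 6 = 3)
c(3, I(-5))*h(114, 5) = 3*(-209 - 6*5) = 3*(-209 - 30) = 3*(-239) = -717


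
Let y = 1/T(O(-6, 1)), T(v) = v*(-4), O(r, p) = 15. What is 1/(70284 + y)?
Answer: 60/4217039 ≈ 1.4228e-5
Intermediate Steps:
T(v) = -4*v
y = -1/60 (y = 1/(-4*15) = 1/(-60) = -1/60 ≈ -0.016667)
1/(70284 + y) = 1/(70284 - 1/60) = 1/(4217039/60) = 60/4217039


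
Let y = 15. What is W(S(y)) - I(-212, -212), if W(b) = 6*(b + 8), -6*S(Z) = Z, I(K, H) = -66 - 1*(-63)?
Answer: 36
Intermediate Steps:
I(K, H) = -3 (I(K, H) = -66 + 63 = -3)
S(Z) = -Z/6
W(b) = 48 + 6*b (W(b) = 6*(8 + b) = 48 + 6*b)
W(S(y)) - I(-212, -212) = (48 + 6*(-1/6*15)) - 1*(-3) = (48 + 6*(-5/2)) + 3 = (48 - 15) + 3 = 33 + 3 = 36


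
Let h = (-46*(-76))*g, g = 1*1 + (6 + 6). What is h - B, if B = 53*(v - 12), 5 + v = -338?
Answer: 64263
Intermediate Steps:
v = -343 (v = -5 - 338 = -343)
g = 13 (g = 1 + 12 = 13)
h = 45448 (h = -46*(-76)*13 = 3496*13 = 45448)
B = -18815 (B = 53*(-343 - 12) = 53*(-355) = -18815)
h - B = 45448 - 1*(-18815) = 45448 + 18815 = 64263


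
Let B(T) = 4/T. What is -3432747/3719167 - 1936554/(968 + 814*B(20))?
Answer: -18015623702064/10514085109 ≈ -1713.5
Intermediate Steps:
-3432747/3719167 - 1936554/(968 + 814*B(20)) = -3432747/3719167 - 1936554/(968 + 814*(4/20)) = -3432747*1/3719167 - 1936554/(968 + 814*(4*(1/20))) = -3432747/3719167 - 1936554/(968 + 814*(1/5)) = -3432747/3719167 - 1936554/(968 + 814/5) = -3432747/3719167 - 1936554/5654/5 = -3432747/3719167 - 1936554*5/5654 = -3432747/3719167 - 4841385/2827 = -18015623702064/10514085109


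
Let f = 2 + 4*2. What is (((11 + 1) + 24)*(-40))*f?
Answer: -14400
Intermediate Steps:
f = 10 (f = 2 + 8 = 10)
(((11 + 1) + 24)*(-40))*f = (((11 + 1) + 24)*(-40))*10 = ((12 + 24)*(-40))*10 = (36*(-40))*10 = -1440*10 = -14400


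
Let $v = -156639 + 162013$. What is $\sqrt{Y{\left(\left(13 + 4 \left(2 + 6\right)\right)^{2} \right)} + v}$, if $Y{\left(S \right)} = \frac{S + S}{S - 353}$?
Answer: $\frac{\sqrt{939390001}}{418} \approx 73.324$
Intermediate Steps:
$Y{\left(S \right)} = \frac{2 S}{-353 + S}$
$v = 5374$
$\sqrt{Y{\left(\left(13 + 4 \left(2 + 6\right)\right)^{2} \right)} + v} = \sqrt{\frac{2 \left(13 + 4 \left(2 + 6\right)\right)^{2}}{-353 + \left(13 + 4 \left(2 + 6\right)\right)^{2}} + 5374} = \sqrt{\frac{2 \left(13 + 4 \cdot 8\right)^{2}}{-353 + \left(13 + 4 \cdot 8\right)^{2}} + 5374} = \sqrt{\frac{2 \left(13 + 32\right)^{2}}{-353 + \left(13 + 32\right)^{2}} + 5374} = \sqrt{\frac{2 \cdot 45^{2}}{-353 + 45^{2}} + 5374} = \sqrt{2 \cdot 2025 \frac{1}{-353 + 2025} + 5374} = \sqrt{2 \cdot 2025 \cdot \frac{1}{1672} + 5374} = \sqrt{\frac{2025}{836} + 5374} = \sqrt{\frac{4494689}{836}} = \frac{\sqrt{939390001}}{418}$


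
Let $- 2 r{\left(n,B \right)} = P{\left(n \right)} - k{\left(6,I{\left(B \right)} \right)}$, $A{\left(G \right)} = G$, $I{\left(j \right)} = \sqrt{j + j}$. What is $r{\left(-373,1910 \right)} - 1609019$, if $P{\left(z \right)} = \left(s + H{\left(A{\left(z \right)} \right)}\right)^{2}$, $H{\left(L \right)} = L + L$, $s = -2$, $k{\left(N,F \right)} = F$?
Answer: $-1888771 + \sqrt{955} \approx -1.8887 \cdot 10^{6}$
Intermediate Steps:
$I{\left(j \right)} = \sqrt{2} \sqrt{j}$ ($I{\left(j \right)} = \sqrt{2 j} = \sqrt{2} \sqrt{j}$)
$H{\left(L \right)} = 2 L$
$P{\left(z \right)} = \left(-2 + 2 z\right)^{2}$
$r{\left(n,B \right)} = - 2 \left(-1 + n\right)^{2} + \frac{\sqrt{2} \sqrt{B}}{2}$ ($r{\left(n,B \right)} = - \frac{4 \left(-1 + n\right)^{2} - \sqrt{2} \sqrt{B}}{2} = - 2 \left(-1 + n\right)^{2} + \frac{\sqrt{2} \sqrt{B}}{2}$)
$r{\left(-373,1910 \right)} - 1609019 = \left(- 2 \left(-1 - 373\right)^{2} + \frac{\sqrt{2} \sqrt{1910}}{2}\right) - 1609019 = \left(- 2 \left(-374\right)^{2} + \sqrt{955}\right) - 1609019 = \left(\left(-2\right) 139876 + \sqrt{955}\right) - 1609019 = \left(-279752 + \sqrt{955}\right) - 1609019 = -1888771 + \sqrt{955}$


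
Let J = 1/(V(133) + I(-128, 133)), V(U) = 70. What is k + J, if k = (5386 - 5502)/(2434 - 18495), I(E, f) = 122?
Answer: 38333/3083712 ≈ 0.012431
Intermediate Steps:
k = 116/16061 (k = -116/(-16061) = -116*(-1/16061) = 116/16061 ≈ 0.0072225)
J = 1/192 (J = 1/(70 + 122) = 1/192 ≈ 0.0052083)
k + J = 116/16061 + 1/192 = 38333/3083712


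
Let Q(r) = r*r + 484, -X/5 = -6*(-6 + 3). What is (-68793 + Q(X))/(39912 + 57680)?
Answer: -60209/97592 ≈ -0.61695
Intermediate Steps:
X = -90 (X = -(-30)*(-6 + 3) = -(-30)*(-3) = -5*18 = -90)
Q(r) = 484 + r² (Q(r) = r² + 484 = 484 + r²)
(-68793 + Q(X))/(39912 + 57680) = (-68793 + (484 + (-90)²))/(39912 + 57680) = (-68793 + (484 + 8100))/97592 = (-68793 + 8584)*(1/97592) = -60209*1/97592 = -60209/97592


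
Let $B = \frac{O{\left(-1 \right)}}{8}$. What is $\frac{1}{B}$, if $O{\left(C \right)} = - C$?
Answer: $8$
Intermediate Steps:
$B = \frac{1}{8}$ ($B = \frac{\left(-1\right) \left(-1\right)}{8} = 1 \cdot \frac{1}{8} = \frac{1}{8} \approx 0.125$)
$\frac{1}{B} = \frac{1}{\frac{1}{8}} = 8$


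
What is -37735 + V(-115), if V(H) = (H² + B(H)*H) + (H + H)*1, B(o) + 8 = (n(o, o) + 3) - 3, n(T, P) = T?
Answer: -10595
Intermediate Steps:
B(o) = -8 + o (B(o) = -8 + ((o + 3) - 3) = -8 + ((3 + o) - 3) = -8 + o)
V(H) = H² + 2*H + H*(-8 + H) (V(H) = (H² + (-8 + H)*H) + (H + H)*1 = (H² + H*(-8 + H)) + (2*H)*1 = (H² + H*(-8 + H)) + 2*H = H² + 2*H + H*(-8 + H))
-37735 + V(-115) = -37735 + 2*(-115)*(-3 - 115) = -37735 + 2*(-115)*(-118) = -37735 + 27140 = -10595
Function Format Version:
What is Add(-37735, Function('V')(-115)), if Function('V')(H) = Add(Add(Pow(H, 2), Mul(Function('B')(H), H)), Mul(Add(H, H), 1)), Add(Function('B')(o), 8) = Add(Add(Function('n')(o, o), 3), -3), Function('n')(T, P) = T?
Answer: -10595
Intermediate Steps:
Function('B')(o) = Add(-8, o) (Function('B')(o) = Add(-8, Add(Add(o, 3), -3)) = Add(-8, Add(Add(3, o), -3)) = Add(-8, o))
Function('V')(H) = Add(Pow(H, 2), Mul(2, H), Mul(H, Add(-8, H))) (Function('V')(H) = Add(Add(Pow(H, 2), Mul(Add(-8, H), H)), Mul(Add(H, H), 1)) = Add(Add(Pow(H, 2), Mul(H, Add(-8, H))), Mul(Mul(2, H), 1)) = Add(Add(Pow(H, 2), Mul(H, Add(-8, H))), Mul(2, H)) = Add(Pow(H, 2), Mul(2, H), Mul(H, Add(-8, H))))
Add(-37735, Function('V')(-115)) = Add(-37735, Mul(2, -115, Add(-3, -115))) = Add(-37735, Mul(2, -115, -118)) = Add(-37735, 27140) = -10595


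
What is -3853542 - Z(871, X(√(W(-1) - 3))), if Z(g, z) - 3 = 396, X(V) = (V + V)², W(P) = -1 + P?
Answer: -3853941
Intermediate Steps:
X(V) = 4*V² (X(V) = (2*V)² = 4*V²)
Z(g, z) = 399 (Z(g, z) = 3 + 396 = 399)
-3853542 - Z(871, X(√(W(-1) - 3))) = -3853542 - 1*399 = -3853542 - 399 = -3853941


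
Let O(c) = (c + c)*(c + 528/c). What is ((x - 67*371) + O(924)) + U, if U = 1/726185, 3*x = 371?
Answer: 3668413574443/2178555 ≈ 1.6839e+6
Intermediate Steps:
x = 371/3 (x = (⅓)*371 = 371/3 ≈ 123.67)
U = 1/726185 ≈ 1.3771e-6
O(c) = 2*c*(c + 528/c) (O(c) = (2*c)*(c + 528/c) = 2*c*(c + 528/c))
((x - 67*371) + O(924)) + U = ((371/3 - 67*371) + (1056 + 2*924²)) + 1/726185 = ((371/3 - 24857) + (1056 + 2*853776)) + 1/726185 = (-74200/3 + (1056 + 1707552)) + 1/726185 = (-74200/3 + 1708608) + 1/726185 = 5051624/3 + 1/726185 = 3668413574443/2178555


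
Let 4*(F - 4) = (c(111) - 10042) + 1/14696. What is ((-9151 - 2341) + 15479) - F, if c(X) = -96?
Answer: 383124719/58784 ≈ 6517.5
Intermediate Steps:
F = -148752911/58784 (F = 4 + ((-96 - 10042) + 1/14696)/4 = 4 + (-10138 + 1/14696)/4 = 4 + (1/4)*(-148988047/14696) = 4 - 148988047/58784 = -148752911/58784 ≈ -2530.5)
((-9151 - 2341) + 15479) - F = ((-9151 - 2341) + 15479) - 1*(-148752911/58784) = (-11492 + 15479) + 148752911/58784 = 3987 + 148752911/58784 = 383124719/58784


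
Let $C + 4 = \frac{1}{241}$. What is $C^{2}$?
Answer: $\frac{927369}{58081} \approx 15.967$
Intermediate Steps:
$C = - \frac{963}{241}$ ($C = -4 + \frac{1}{241} = - \frac{963}{241} \approx -3.9958$)
$C^{2} = \left(- \frac{963}{241}\right)^{2} = \frac{927369}{58081}$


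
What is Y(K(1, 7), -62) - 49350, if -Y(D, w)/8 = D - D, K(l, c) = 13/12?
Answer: -49350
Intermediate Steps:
K(l, c) = 13/12 (K(l, c) = 13*(1/12) = 13/12)
Y(D, w) = 0 (Y(D, w) = -8*(D - D) = -8*0 = 0)
Y(K(1, 7), -62) - 49350 = 0 - 49350 = -49350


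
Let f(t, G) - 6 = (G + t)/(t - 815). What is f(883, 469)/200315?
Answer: 88/681071 ≈ 0.00012921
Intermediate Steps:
f(t, G) = 6 + (G + t)/(-815 + t) (f(t, G) = 6 + (G + t)/(t - 815) = 6 + (G + t)/(-815 + t))
f(883, 469)/200315 = ((-4890 + 469 + 7*883)/(-815 + 883))/200315 = ((-4890 + 469 + 6181)/68)*(1/200315) = ((1/68)*1760)*(1/200315) = (440/17)*(1/200315) = 88/681071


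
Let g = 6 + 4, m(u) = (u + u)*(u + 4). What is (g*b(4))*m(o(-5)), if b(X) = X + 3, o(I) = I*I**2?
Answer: 2117500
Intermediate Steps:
o(I) = I**3
b(X) = 3 + X
m(u) = 2*u*(4 + u) (m(u) = (2*u)*(4 + u) = 2*u*(4 + u))
g = 10
(g*b(4))*m(o(-5)) = (10*(3 + 4))*(2*(-5)**3*(4 + (-5)**3)) = (10*7)*(2*(-125)*(4 - 125)) = 70*(2*(-125)*(-121)) = 70*30250 = 2117500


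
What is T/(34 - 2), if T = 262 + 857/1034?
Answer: 271765/33088 ≈ 8.2134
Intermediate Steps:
T = 271765/1034 (T = 262 + 857*(1/1034) = 262 + 857/1034 = 271765/1034 ≈ 262.83)
T/(34 - 2) = 271765/(1034*(34 - 2)) = (271765/1034)/32 = (271765/1034)*(1/32) = 271765/33088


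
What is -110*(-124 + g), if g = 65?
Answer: 6490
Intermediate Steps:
-110*(-124 + g) = -110*(-124 + 65) = -110*(-59) = 6490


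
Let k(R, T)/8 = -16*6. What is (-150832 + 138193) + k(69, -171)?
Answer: -13407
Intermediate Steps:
k(R, T) = -768 (k(R, T) = 8*(-16*6) = 8*(-96) = -768)
(-150832 + 138193) + k(69, -171) = (-150832 + 138193) - 768 = -12639 - 768 = -13407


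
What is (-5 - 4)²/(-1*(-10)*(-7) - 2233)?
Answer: -81/2303 ≈ -0.035172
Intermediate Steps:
(-5 - 4)²/(-1*(-10)*(-7) - 2233) = (-9)²/(10*(-7) - 2233) = 81/(-70 - 2233) = 81/(-2303) = -1/2303*81 = -81/2303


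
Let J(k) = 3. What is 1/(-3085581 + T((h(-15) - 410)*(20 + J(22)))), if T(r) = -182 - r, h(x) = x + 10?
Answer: -1/3076218 ≈ -3.2507e-7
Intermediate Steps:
h(x) = 10 + x
1/(-3085581 + T((h(-15) - 410)*(20 + J(22)))) = 1/(-3085581 + (-182 - ((10 - 15) - 410)*(20 + 3))) = 1/(-3085581 + (-182 - (-5 - 410)*23)) = 1/(-3085581 + (-182 - (-415)*23)) = 1/(-3085581 + (-182 - 1*(-9545))) = 1/(-3085581 + (-182 + 9545)) = 1/(-3085581 + 9363) = 1/(-3076218) = -1/3076218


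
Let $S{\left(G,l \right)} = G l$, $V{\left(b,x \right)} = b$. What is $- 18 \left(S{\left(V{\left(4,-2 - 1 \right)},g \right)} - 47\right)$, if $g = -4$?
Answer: $1134$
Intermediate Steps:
$- 18 \left(S{\left(V{\left(4,-2 - 1 \right)},g \right)} - 47\right) = - 18 \left(4 \left(-4\right) - 47\right) = - 18 \left(-16 - 47\right) = \left(-18\right) \left(-63\right) = 1134$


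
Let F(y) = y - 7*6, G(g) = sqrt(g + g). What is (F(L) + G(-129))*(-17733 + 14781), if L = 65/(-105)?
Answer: 880680/7 - 2952*I*sqrt(258) ≈ 1.2581e+5 - 47416.0*I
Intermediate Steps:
G(g) = sqrt(2)*sqrt(g) (G(g) = sqrt(2*g) = sqrt(2)*sqrt(g))
L = -13/21 (L = 65*(-1/105) = -13/21 ≈ -0.61905)
F(y) = -42 + y (F(y) = y - 42 = -42 + y)
(F(L) + G(-129))*(-17733 + 14781) = ((-42 - 13/21) + sqrt(2)*sqrt(-129))*(-17733 + 14781) = (-895/21 + sqrt(2)*(I*sqrt(129)))*(-2952) = (-895/21 + I*sqrt(258))*(-2952) = 880680/7 - 2952*I*sqrt(258)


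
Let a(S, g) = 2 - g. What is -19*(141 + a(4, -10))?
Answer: -2907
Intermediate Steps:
-19*(141 + a(4, -10)) = -19*(141 + (2 - 1*(-10))) = -19*(141 + (2 + 10)) = -19*(141 + 12) = -19*153 = -2907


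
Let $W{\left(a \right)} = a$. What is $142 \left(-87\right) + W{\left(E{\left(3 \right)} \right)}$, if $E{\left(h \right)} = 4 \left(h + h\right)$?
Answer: $-12330$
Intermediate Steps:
$E{\left(h \right)} = 8 h$ ($E{\left(h \right)} = 4 \cdot 2 h = 8 h$)
$142 \left(-87\right) + W{\left(E{\left(3 \right)} \right)} = 142 \left(-87\right) + 8 \cdot 3 = -12354 + 24 = -12330$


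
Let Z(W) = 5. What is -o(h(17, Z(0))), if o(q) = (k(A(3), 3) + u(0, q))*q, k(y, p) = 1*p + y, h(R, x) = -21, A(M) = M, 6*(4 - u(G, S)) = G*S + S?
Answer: 567/2 ≈ 283.50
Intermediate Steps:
u(G, S) = 4 - S/6 - G*S/6 (u(G, S) = 4 - (G*S + S)/6 = 4 - (S + G*S)/6 = 4 + (-S/6 - G*S/6) = 4 - S/6 - G*S/6)
k(y, p) = p + y
o(q) = q*(10 - q/6) (o(q) = ((3 + 3) + (4 - q/6 - ⅙*0*q))*q = (6 + (4 - q/6 + 0))*q = (6 + (4 - q/6))*q = (10 - q/6)*q = q*(10 - q/6))
-o(h(17, Z(0))) = -(-21)*(60 - 1*(-21))/6 = -(-21)*(60 + 21)/6 = -(-21)*81/6 = -1*(-567/2) = 567/2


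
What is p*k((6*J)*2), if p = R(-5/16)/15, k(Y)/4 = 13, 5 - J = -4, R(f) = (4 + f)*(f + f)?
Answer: -767/96 ≈ -7.9896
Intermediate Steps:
R(f) = 2*f*(4 + f) (R(f) = (4 + f)*(2*f) = 2*f*(4 + f))
J = 9 (J = 5 - 1*(-4) = 5 + 4 = 9)
k(Y) = 52 (k(Y) = 4*13 = 52)
p = -59/384 (p = (2*(-5/16)*(4 - 5/16))/15 = (2*(-5*1/16)*(4 - 5*1/16))*(1/15) = (2*(-5/16)*(4 - 5/16))*(1/15) = (2*(-5/16)*(59/16))*(1/15) = -295/128*1/15 = -59/384 ≈ -0.15365)
p*k((6*J)*2) = -59/384*52 = -767/96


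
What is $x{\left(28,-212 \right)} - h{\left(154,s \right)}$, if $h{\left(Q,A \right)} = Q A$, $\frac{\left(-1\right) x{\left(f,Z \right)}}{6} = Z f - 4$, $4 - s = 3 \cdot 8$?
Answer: $38720$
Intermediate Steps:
$s = -20$ ($s = 4 - 3 \cdot 8 = 4 - 24 = -20$)
$x{\left(f,Z \right)} = 24 - 6 Z f$ ($x{\left(f,Z \right)} = - 6 \left(Z f - 4\right) = - 6 \left(-4 + Z f\right) = 24 - 6 Z f$)
$h{\left(Q,A \right)} = A Q$
$x{\left(28,-212 \right)} - h{\left(154,s \right)} = \left(24 - \left(-1272\right) 28\right) - \left(-20\right) 154 = \left(24 + 35616\right) - -3080 = 35640 + 3080 = 38720$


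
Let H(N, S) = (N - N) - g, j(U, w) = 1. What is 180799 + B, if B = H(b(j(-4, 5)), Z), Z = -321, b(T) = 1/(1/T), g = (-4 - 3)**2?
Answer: 180750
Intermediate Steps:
g = 49 (g = (-7)**2 = 49)
b(T) = T
H(N, S) = -49 (H(N, S) = (N - N) - 1*49 = 0 - 49 = -49)
B = -49
180799 + B = 180799 - 49 = 180750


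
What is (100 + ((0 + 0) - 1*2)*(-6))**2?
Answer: 12544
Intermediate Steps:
(100 + ((0 + 0) - 1*2)*(-6))**2 = (100 + (0 - 2)*(-6))**2 = (100 - 2*(-6))**2 = (100 + 12)**2 = 112**2 = 12544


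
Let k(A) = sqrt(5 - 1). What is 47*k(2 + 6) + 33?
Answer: 127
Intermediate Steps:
k(A) = 2 (k(A) = sqrt(4) = 2)
47*k(2 + 6) + 33 = 47*2 + 33 = 94 + 33 = 127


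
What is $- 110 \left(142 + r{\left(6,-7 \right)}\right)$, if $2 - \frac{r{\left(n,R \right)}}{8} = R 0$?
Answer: $-17380$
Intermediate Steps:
$r{\left(n,R \right)} = 16$ ($r{\left(n,R \right)} = 16 - 8 R 0 = 16 - 0 = 16 + 0 = 16$)
$- 110 \left(142 + r{\left(6,-7 \right)}\right) = - 110 \left(142 + 16\right) = \left(-110\right) 158 = -17380$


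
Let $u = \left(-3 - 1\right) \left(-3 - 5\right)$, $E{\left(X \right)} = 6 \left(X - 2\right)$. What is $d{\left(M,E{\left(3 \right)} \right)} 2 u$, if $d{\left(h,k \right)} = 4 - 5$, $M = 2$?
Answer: $-64$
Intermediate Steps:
$E{\left(X \right)} = -12 + 6 X$ ($E{\left(X \right)} = 6 \left(-2 + X\right) = -12 + 6 X$)
$u = 32$ ($u = \left(-4\right) \left(-8\right) = 32$)
$d{\left(h,k \right)} = -1$
$d{\left(M,E{\left(3 \right)} \right)} 2 u = \left(-1\right) 2 \cdot 32 = \left(-2\right) 32 = -64$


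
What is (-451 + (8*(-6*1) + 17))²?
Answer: 232324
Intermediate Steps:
(-451 + (8*(-6*1) + 17))² = (-451 + (8*(-6) + 17))² = (-451 + (-48 + 17))² = (-451 - 31)² = (-482)² = 232324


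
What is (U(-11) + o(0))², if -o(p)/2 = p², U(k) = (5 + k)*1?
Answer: 36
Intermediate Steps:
U(k) = 5 + k
o(p) = -2*p²
(U(-11) + o(0))² = ((5 - 11) - 2*0²)² = (-6 - 2*0)² = (-6 + 0)² = (-6)² = 36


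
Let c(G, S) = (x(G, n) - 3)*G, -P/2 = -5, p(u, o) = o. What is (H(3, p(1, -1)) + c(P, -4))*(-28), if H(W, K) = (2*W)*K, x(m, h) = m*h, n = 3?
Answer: -7392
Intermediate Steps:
x(m, h) = h*m
H(W, K) = 2*K*W
P = 10 (P = -2*(-5) = 10)
c(G, S) = G*(-3 + 3*G) (c(G, S) = (3*G - 3)*G = (-3 + 3*G)*G = G*(-3 + 3*G))
(H(3, p(1, -1)) + c(P, -4))*(-28) = (2*(-1)*3 + 3*10*(-1 + 10))*(-28) = (-6 + 3*10*9)*(-28) = (-6 + 270)*(-28) = 264*(-28) = -7392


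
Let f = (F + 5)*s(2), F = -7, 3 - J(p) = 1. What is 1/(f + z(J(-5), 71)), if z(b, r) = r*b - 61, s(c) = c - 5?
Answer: 1/87 ≈ 0.011494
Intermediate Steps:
s(c) = -5 + c
J(p) = 2 (J(p) = 3 - 1*1 = 3 - 1 = 2)
z(b, r) = -61 + b*r (z(b, r) = b*r - 61 = -61 + b*r)
f = 6 (f = (-7 + 5)*(-5 + 2) = -2*(-3) = 6)
1/(f + z(J(-5), 71)) = 1/(6 + (-61 + 2*71)) = 1/(6 + (-61 + 142)) = 1/(6 + 81) = 1/87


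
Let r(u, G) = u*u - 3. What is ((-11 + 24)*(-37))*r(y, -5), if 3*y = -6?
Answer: -481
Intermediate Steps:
y = -2 (y = (1/3)*(-6) = -2)
r(u, G) = -3 + u**2 (r(u, G) = u**2 - 3 = -3 + u**2)
((-11 + 24)*(-37))*r(y, -5) = ((-11 + 24)*(-37))*(-3 + (-2)**2) = (13*(-37))*(-3 + 4) = -481*1 = -481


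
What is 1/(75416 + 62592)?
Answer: 1/138008 ≈ 7.2460e-6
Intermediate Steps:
1/(75416 + 62592) = 1/138008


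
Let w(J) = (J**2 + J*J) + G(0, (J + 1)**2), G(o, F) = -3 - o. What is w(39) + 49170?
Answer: 52209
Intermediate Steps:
w(J) = -3 + 2*J**2 (w(J) = (J**2 + J*J) + (-3 - 1*0) = (J**2 + J**2) + (-3 + 0) = 2*J**2 - 3 = -3 + 2*J**2)
w(39) + 49170 = (-3 + 2*39**2) + 49170 = (-3 + 2*1521) + 49170 = (-3 + 3042) + 49170 = 3039 + 49170 = 52209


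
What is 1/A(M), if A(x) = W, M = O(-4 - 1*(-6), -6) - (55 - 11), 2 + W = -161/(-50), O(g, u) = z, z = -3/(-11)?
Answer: 50/61 ≈ 0.81967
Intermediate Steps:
z = 3/11 (z = -3*(-1/11) = 3/11 ≈ 0.27273)
O(g, u) = 3/11
W = 61/50 (W = -2 - 161/(-50) = -2 - 161*(-1/50) = -2 + 161/50 = 61/50 ≈ 1.2200)
M = -481/11 (M = 3/11 - (55 - 11) = 3/11 - 1*44 = 3/11 - 44 = -481/11 ≈ -43.727)
A(x) = 61/50
1/A(M) = 1/(61/50) = 50/61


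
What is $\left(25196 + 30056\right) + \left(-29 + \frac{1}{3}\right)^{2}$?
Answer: $\frac{504664}{9} \approx 56074.0$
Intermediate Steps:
$\left(25196 + 30056\right) + \left(-29 + \frac{1}{3}\right)^{2} = 55252 + \left(-29 + \frac{1}{3}\right)^{2} = 55252 + \left(- \frac{86}{3}\right)^{2} = 55252 + \frac{7396}{9} = \frac{504664}{9}$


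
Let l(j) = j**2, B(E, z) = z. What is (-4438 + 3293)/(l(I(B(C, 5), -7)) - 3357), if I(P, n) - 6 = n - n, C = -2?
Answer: 1145/3321 ≈ 0.34478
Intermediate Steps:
I(P, n) = 6 (I(P, n) = 6 + (n - n) = 6 + 0 = 6)
(-4438 + 3293)/(l(I(B(C, 5), -7)) - 3357) = (-4438 + 3293)/(6**2 - 3357) = -1145/(36 - 3357) = -1145/(-3321) = -1145*(-1/3321) = 1145/3321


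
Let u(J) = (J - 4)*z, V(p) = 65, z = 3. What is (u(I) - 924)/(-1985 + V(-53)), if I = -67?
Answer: 379/640 ≈ 0.59219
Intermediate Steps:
u(J) = -12 + 3*J (u(J) = (J - 4)*3 = (-4 + J)*3 = -12 + 3*J)
(u(I) - 924)/(-1985 + V(-53)) = ((-12 + 3*(-67)) - 924)/(-1985 + 65) = ((-12 - 201) - 924)/(-1920) = (-213 - 924)*(-1/1920) = -1137*(-1/1920) = 379/640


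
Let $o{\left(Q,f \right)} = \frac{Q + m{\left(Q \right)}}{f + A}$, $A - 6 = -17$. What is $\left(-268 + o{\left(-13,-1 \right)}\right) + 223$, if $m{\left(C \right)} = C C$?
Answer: $-58$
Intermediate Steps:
$A = -11$ ($A = 6 - 17 = -11$)
$m{\left(C \right)} = C^{2}$
$o{\left(Q,f \right)} = \frac{Q + Q^{2}}{-11 + f}$ ($o{\left(Q,f \right)} = \frac{Q + Q^{2}}{f - 11} = \frac{Q + Q^{2}}{-11 + f}$)
$\left(-268 + o{\left(-13,-1 \right)}\right) + 223 = \left(-268 - \frac{13 \left(1 - 13\right)}{-11 - 1}\right) + 223 = \left(-268 - 13 \frac{1}{-12} \left(-12\right)\right) + 223 = \left(-268 - \left(- \frac{13}{12}\right) \left(-12\right)\right) + 223 = \left(-268 - 13\right) + 223 = -281 + 223 = -58$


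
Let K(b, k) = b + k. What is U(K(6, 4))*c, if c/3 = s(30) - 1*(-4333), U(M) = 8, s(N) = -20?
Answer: 103512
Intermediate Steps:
c = 12939 (c = 3*(-20 - 1*(-4333)) = 3*(-20 + 4333) = 3*4313 = 12939)
U(K(6, 4))*c = 8*12939 = 103512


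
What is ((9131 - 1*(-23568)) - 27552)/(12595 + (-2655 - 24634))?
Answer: -5147/14694 ≈ -0.35028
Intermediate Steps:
((9131 - 1*(-23568)) - 27552)/(12595 + (-2655 - 24634)) = ((9131 + 23568) - 27552)/(12595 - 27289) = (32699 - 27552)/(-14694) = 5147*(-1/14694) = -5147/14694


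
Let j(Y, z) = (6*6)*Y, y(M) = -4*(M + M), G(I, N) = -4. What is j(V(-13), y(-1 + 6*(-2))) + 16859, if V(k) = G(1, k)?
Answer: 16715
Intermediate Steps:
V(k) = -4
y(M) = -8*M
j(Y, z) = 36*Y
j(V(-13), y(-1 + 6*(-2))) + 16859 = 36*(-4) + 16859 = -144 + 16859 = 16715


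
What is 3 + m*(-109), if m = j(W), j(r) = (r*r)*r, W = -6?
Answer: 23547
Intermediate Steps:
j(r) = r**3 (j(r) = r**2*r = r**3)
m = -216 (m = (-6)**3 = -216)
3 + m*(-109) = 3 - 216*(-109) = 3 + 23544 = 23547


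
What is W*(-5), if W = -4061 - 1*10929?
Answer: 74950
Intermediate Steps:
W = -14990 (W = -4061 - 10929 = -14990)
W*(-5) = -14990*(-5) = 74950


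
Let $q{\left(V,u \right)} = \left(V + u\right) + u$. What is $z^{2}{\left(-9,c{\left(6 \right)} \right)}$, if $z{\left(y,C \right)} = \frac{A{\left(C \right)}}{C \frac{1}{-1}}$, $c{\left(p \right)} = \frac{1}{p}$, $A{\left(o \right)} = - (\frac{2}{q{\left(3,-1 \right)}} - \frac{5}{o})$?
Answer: $28224$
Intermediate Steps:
$q{\left(V,u \right)} = V + 2 u$
$A{\left(o \right)} = -2 + \frac{5}{o}$ ($A{\left(o \right)} = - (\frac{2}{3 + 2 \left(-1\right)} - \frac{5}{o}) = - (\frac{2}{3 - 2} - \frac{5}{o}) = - (\frac{2}{1} - \frac{5}{o}) = - (2 \cdot 1 - \frac{5}{o}) = - (2 - \frac{5}{o}) = -2 + \frac{5}{o}$)
$z{\left(y,C \right)} = - \frac{-2 + \frac{5}{C}}{C}$ ($z{\left(y,C \right)} = \frac{-2 + \frac{5}{C}}{C \frac{1}{-1}} = \frac{-2 + \frac{5}{C}}{C \left(-1\right)} = \frac{-2 + \frac{5}{C}}{\left(-1\right) C} = \left(-2 + \frac{5}{C}\right) \left(- \frac{1}{C}\right) = - \frac{-2 + \frac{5}{C}}{C}$)
$z^{2}{\left(-9,c{\left(6 \right)} \right)} = \left(\frac{-5 + \frac{2}{6}}{\frac{1}{36}}\right)^{2} = \left(\frac{1}{(\frac{1}{6})^{2}} \left(-5 + 2 \cdot \frac{1}{6}\right)\right)^{2} = \left(36 \left(-5 + \frac{1}{3}\right)\right)^{2} = \left(36 \left(- \frac{14}{3}\right)\right)^{2} = \left(-168\right)^{2} = 28224$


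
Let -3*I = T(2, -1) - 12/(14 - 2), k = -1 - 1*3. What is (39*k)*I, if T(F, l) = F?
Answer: 52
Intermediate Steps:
k = -4 (k = -1 - 3 = -4)
I = -1/3 (I = -(2 - 12/(14 - 2))/3 = -(2 - 12/12)/3 = -(2 + (1/12)*(-12))/3 = -(2 - 1)/3 = -1/3*1 = -1/3 ≈ -0.33333)
(39*k)*I = (39*(-4))*(-1/3) = -156*(-1/3) = 52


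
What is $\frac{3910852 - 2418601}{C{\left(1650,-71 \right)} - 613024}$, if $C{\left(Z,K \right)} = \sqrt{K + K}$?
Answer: $- \frac{457392838512}{187899212359} - \frac{1492251 i \sqrt{142}}{375798424718} \approx -2.4342 - 4.7319 \cdot 10^{-5} i$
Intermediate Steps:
$C{\left(Z,K \right)} = \sqrt{2} \sqrt{K}$ ($C{\left(Z,K \right)} = \sqrt{2 K} = \sqrt{2} \sqrt{K}$)
$\frac{3910852 - 2418601}{C{\left(1650,-71 \right)} - 613024} = \frac{3910852 - 2418601}{\sqrt{2} \sqrt{-71} - 613024} = \frac{1492251}{\sqrt{2} i \sqrt{71} - 613024} = \frac{1492251}{i \sqrt{142} - 613024} = \frac{1492251}{-613024 + i \sqrt{142}}$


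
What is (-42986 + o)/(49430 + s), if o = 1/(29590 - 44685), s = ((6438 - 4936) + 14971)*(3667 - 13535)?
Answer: 648873671/2453030092730 ≈ 0.00026452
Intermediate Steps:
s = -162555564 (s = (1502 + 14971)*(-9868) = 16473*(-9868) = -162555564)
o = -1/15095 (o = 1/(-15095) = -1/15095 ≈ -6.6247e-5)
(-42986 + o)/(49430 + s) = (-42986 - 1/15095)/(49430 - 162555564) = -648873671/15095/(-162506134) = -648873671/15095*(-1/162506134) = 648873671/2453030092730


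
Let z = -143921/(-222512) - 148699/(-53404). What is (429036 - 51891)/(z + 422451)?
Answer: 224081283458448/251001951901871 ≈ 0.89275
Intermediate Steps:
z = 10193317243/2970757712 (z = -143921*(-1/222512) - 148699*(-1/53404) = 143921/222512 + 148699/53404 = 10193317243/2970757712 ≈ 3.4312)
(429036 - 51891)/(z + 422451) = (429036 - 51891)/(10193317243/2970757712 + 422451) = 377145/(1255009759509355/2970757712) = 377145*(2970757712/1255009759509355) = 224081283458448/251001951901871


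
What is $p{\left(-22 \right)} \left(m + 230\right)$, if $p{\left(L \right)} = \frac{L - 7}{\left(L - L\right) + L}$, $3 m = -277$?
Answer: $\frac{11977}{66} \approx 181.47$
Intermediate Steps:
$m = - \frac{277}{3}$ ($m = \frac{1}{3} \left(-277\right) = - \frac{277}{3} \approx -92.333$)
$p{\left(L \right)} = \frac{-7 + L}{L}$ ($p{\left(L \right)} = \frac{-7 + L}{0 + L} = \frac{-7 + L}{L}$)
$p{\left(-22 \right)} \left(m + 230\right) = \frac{-7 - 22}{-22} \left(- \frac{277}{3} + 230\right) = \left(- \frac{1}{22}\right) \left(-29\right) \frac{413}{3} = \frac{29}{22} \cdot \frac{413}{3} = \frac{11977}{66}$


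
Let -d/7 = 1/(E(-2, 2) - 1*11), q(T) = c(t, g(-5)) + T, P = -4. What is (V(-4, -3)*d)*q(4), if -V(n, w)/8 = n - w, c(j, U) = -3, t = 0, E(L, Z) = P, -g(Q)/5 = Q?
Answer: 56/15 ≈ 3.7333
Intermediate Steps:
g(Q) = -5*Q
E(L, Z) = -4
q(T) = -3 + T
V(n, w) = -8*n + 8*w (V(n, w) = -8*(n - w) = -8*n + 8*w)
d = 7/15 (d = -7/(-4 - 1*11) = -7/(-4 - 11) = -7/(-15) = -7*(-1/15) = 7/15 ≈ 0.46667)
(V(-4, -3)*d)*q(4) = ((-8*(-4) + 8*(-3))*(7/15))*(-3 + 4) = ((32 - 24)*(7/15))*1 = (8*(7/15))*1 = (56/15)*1 = 56/15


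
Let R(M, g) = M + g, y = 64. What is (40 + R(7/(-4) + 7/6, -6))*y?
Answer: 6416/3 ≈ 2138.7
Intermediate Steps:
(40 + R(7/(-4) + 7/6, -6))*y = (40 + ((7/(-4) + 7/6) - 6))*64 = (40 + ((7*(-¼) + 7*(⅙)) - 6))*64 = (40 + ((-7/4 + 7/6) - 6))*64 = (40 + (-7/12 - 6))*64 = (40 - 79/12)*64 = (401/12)*64 = 6416/3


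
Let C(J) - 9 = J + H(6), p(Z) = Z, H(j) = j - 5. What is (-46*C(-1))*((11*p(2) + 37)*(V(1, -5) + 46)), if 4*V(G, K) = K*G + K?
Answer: -1062531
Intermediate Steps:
H(j) = -5 + j
V(G, K) = K/4 + G*K/4 (V(G, K) = (K*G + K)/4 = (G*K + K)/4 = (K + G*K)/4 = K/4 + G*K/4)
C(J) = 10 + J (C(J) = 9 + (J + (-5 + 6)) = 9 + (J + 1) = 9 + (1 + J) = 10 + J)
(-46*C(-1))*((11*p(2) + 37)*(V(1, -5) + 46)) = (-46*(10 - 1))*((11*2 + 37)*((1/4)*(-5)*(1 + 1) + 46)) = (-46*9)*((22 + 37)*((1/4)*(-5)*2 + 46)) = -24426*(-5/2 + 46) = -24426*87/2 = -414*5133/2 = -1062531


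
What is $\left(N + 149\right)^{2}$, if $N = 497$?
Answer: $417316$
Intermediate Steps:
$\left(N + 149\right)^{2} = \left(497 + 149\right)^{2} = 646^{2} = 417316$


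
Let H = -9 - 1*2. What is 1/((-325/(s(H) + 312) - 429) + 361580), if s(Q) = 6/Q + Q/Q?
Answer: 3437/1241272412 ≈ 2.7689e-6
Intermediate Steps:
H = -11 (H = -9 - 2 = -11)
s(Q) = 1 + 6/Q (s(Q) = 6/Q + 1 = 1 + 6/Q)
1/((-325/(s(H) + 312) - 429) + 361580) = 1/((-325/((6 - 11)/(-11) + 312) - 429) + 361580) = 1/((-325/(-1/11*(-5) + 312) - 429) + 361580) = 1/((-325/(5/11 + 312) - 429) + 361580) = 1/((-325/3437/11 - 429) + 361580) = 1/((-325*11/3437 - 429) + 361580) = 1/((-3575/3437 - 429) + 361580) = 1/(-1478048/3437 + 361580) = 1/(1241272412/3437) = 3437/1241272412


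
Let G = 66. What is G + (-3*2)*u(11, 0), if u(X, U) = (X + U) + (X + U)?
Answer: -66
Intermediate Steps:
u(X, U) = 2*U + 2*X (u(X, U) = (U + X) + (U + X) = 2*U + 2*X)
G + (-3*2)*u(11, 0) = 66 + (-3*2)*(2*0 + 2*11) = 66 - 6*(0 + 22) = 66 - 6*22 = 66 - 132 = -66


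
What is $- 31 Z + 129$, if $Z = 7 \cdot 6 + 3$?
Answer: $-1266$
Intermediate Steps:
$Z = 45$ ($Z = 42 + 3 = 45$)
$- 31 Z + 129 = \left(-31\right) 45 + 129 = -1395 + 129 = -1266$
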